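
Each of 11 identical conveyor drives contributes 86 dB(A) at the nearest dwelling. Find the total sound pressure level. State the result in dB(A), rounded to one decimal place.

With 11 equal, uncorrelated contributions the intensity is 11× that of one unit, giving a rise of 10·log₁₀ 11.
L_total = 86 + 10·log₁₀(11) = 86 + 10.414 = 96.41 dB(A).

96.4 dB(A)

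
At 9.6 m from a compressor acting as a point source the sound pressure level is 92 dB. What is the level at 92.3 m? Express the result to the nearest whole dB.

Point-source attenuation: ΔL = 20·log₁₀(r₂/r₁) = 20·log₁₀(92.3/9.6) = 19.659 dB.
L₂ = 92 − 20·log₁₀(92.3/9.6) = 92 − 19.659 = 72.34 dB.

72 dB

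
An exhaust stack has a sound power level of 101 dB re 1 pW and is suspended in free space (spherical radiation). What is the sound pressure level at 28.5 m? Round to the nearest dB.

61 dB

The power spreads over a sphere of area 4π·r², so L_p = L_w − 10·log₁₀(4π·r²).
4π·r² = 1.021e+04 m², 10·log₁₀ of that is 40.089 dB.
L_p = 101 − 40.089 = 60.91 dB.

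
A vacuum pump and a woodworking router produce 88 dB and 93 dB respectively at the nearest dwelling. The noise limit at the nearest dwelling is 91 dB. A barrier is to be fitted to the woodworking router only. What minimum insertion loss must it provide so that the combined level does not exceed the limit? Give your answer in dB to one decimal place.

The untreated sources together contribute 10^(88/10) = 6.310e+08, i.e. 88.00 dB.
To meet 91 dB overall, the treated woodworking router may contribute at most 10^(91/10) − 6.310e+08 = 6.280e+08, i.e. 87.98 dB.
Required insertion loss = 93 − 87.98 = 5.02 dB.

5.0 dB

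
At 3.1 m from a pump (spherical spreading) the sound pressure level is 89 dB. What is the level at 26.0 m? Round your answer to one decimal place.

Spherical spreading from a point source gives a 20·log₁₀(r₂/r₁) drop.
L₂ = 89 − 20·log₁₀(26.0/3.1) = 89 − 18.472 = 70.53 dB.

70.5 dB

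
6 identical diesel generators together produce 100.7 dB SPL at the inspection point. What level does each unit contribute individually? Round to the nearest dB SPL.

For N identical incoherent sources L_total = L₁ + 10·log₁₀ N, so L₁ = 100.7 − 10·log₁₀(6) = 100.7 − 7.782.

93 dB SPL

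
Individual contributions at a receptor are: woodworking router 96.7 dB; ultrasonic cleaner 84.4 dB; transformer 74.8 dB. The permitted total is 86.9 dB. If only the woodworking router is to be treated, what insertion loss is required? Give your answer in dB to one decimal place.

The untreated sources together contribute 10^(84.4/10) + 10^(74.8/10) = 3.056e+08, i.e. 84.85 dB.
The limit corresponds to 10^(86.9/10) = 4.898e+08; subtracting the fixed part leaves 1.842e+08 for the woodworking router, i.e. 82.65 dB.
Required insertion loss = 96.7 − 82.65 = 14.05 dB.

14.0 dB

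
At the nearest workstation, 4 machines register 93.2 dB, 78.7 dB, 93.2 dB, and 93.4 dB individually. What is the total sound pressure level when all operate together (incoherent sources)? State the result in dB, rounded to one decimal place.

Incoherent sources combine by intensity addition: L_total = 10·log₁₀(Σ 10^(L_i/10)).
Σ 10^(L/10) = 10^(93.2/10) + 10^(78.7/10) + 10^(93.2/10) + 10^(93.4/10) = 6.440e+09.
L_total = 10·log₁₀(6.440e+09) = 98.09 dB.

98.1 dB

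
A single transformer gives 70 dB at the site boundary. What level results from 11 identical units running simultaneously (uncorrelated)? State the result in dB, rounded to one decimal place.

L_total = L₁ + 10·log₁₀ N for N identical incoherent sources.
L_total = 70 + 10·log₁₀(11) = 70 + 10.414 = 80.41 dB.

80.4 dB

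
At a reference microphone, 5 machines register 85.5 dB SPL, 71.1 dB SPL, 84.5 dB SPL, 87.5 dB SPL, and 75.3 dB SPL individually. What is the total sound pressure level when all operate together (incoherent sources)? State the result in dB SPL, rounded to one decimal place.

Incoherent sources combine by intensity addition: L_total = 10·log₁₀(Σ 10^(L_i/10)).
Σ 10^(L/10) = 10^(85.5/10) + 10^(71.1/10) + 10^(84.5/10) + 10^(87.5/10) + 10^(75.3/10) = 1.246e+09.
L_total = 10·log₁₀(1.246e+09) = 90.95 dB SPL.

91.0 dB SPL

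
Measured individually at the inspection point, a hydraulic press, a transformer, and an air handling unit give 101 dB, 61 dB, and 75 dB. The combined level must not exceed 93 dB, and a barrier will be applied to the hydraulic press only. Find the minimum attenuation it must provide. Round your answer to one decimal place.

Fixed contribution from the other sources: Σ 10^(L/10) = 10^(61/10) + 10^(75/10) = 3.288e+07 (75.17 dB).
To meet 93 dB overall, the treated hydraulic press may contribute at most 10^(93/10) − 3.288e+07 = 1.962e+09, i.e. 92.93 dB.
So the hydraulic press must be reduced from 101 to 92.93 dB: IL = 8.07 dB.

8.1 dB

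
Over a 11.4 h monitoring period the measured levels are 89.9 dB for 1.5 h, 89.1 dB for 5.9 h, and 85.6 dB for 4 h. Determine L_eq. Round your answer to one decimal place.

88.3 dB

Weight each interval's intensity by its duration and average over T = 11.4 h:
Σ tᵢ·10^(Lᵢ/10) = 1.5·10^(89.9/10) + 5.9·10^(89.1/10) + 4·10^(85.6/10) = 7.714e+09.
L_eq = 10·log₁₀(7.714e+09/11.4) = 88.30 dB.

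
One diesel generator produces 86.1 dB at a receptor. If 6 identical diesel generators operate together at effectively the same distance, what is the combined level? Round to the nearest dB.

N identical incoherent sources raise the level by 10·log₁₀ N.
L_total = 86.1 + 10·log₁₀(6) = 86.1 + 7.782 = 93.88 dB.

94 dB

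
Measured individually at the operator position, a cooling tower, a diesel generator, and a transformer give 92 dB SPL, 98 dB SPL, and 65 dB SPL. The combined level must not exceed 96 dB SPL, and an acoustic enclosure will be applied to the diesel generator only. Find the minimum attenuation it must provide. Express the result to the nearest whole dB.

4 dB

Everything except the diesel generator sums to 10^(92/10) + 10^(65/10) = 1.588e+09 in linear terms, 92.01 dB SPL.
To meet 96 dB SPL overall, the treated diesel generator may contribute at most 10^(96/10) − 1.588e+09 = 2.393e+09, i.e. 93.79 dB SPL.
So the diesel generator must be reduced from 98 to 93.79 dB SPL: IL = 4.21 dB.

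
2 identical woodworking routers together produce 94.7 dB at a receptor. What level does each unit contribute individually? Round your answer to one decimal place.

91.7 dB

Dividing the total intensity by 2 lowers the level by 10·log₁₀ 2 = 3.010 dB: L₁ = 94.7 − 3.010.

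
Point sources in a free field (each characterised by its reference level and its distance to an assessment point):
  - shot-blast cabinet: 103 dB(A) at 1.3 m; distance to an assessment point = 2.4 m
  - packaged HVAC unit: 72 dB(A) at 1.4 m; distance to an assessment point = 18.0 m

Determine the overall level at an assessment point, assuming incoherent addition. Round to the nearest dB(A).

98 dB(A)

Apply inverse-square spreading to bring every level to the receiver, then sum 10^(L/10).
shot-blast cabinet: 103 − 20·log₁₀(2.4/1.3) = 103 − 5.33 = 97.67 dB(A).
packaged HVAC unit: 72 − 20·log₁₀(18.0/1.4) = 72 − 22.18 = 49.82 dB(A).
Σ 10^(L/10) = 5.854e+09 → L_total = 10·log₁₀(5.854e+09) = 97.67 dB(A).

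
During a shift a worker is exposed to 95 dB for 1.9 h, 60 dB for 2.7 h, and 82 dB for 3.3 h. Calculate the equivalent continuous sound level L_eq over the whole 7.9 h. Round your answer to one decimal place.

89.2 dB

The energy average is taken in the linear domain: L_eq = 10·log₁₀[(Σ tᵢ·10^(Lᵢ/10))/T], T = 7.9 h.
Σ tᵢ·10^(Lᵢ/10) = 1.9·10^(95/10) + 2.7·10^(60/10) + 3.3·10^(82/10) = 6.534e+09.
L_eq = 10·log₁₀(6.534e+09/7.9) = 89.18 dB.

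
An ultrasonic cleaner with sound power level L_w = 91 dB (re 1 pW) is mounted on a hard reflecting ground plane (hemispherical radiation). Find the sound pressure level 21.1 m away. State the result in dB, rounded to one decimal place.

Free-field hemispherical radiation: L_p = L_w − 10·log₁₀(2π·r²), r = 21.1 m.
2π·r² = 2797 m², 10·log₁₀ of that is 34.467 dB.
L_p = 91 − 34.467 = 56.53 dB.

56.5 dB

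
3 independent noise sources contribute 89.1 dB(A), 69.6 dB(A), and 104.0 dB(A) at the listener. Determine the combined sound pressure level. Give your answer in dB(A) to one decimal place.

For uncorrelated sources the intensities add, so convert each level to linear form, sum, and take 10·log₁₀ of the total.
Σ 10^(L/10) = 10^(89.1/10) + 10^(69.6/10) + 10^(104.0/10) = 2.594e+10.
L_total = 10·log₁₀(2.594e+10) = 104.14 dB(A).

104.1 dB(A)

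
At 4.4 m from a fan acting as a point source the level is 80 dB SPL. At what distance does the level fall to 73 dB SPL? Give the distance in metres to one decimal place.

9.9 m

For a point source L₁ − L₂ = 20·log₁₀(r₂/r₁), so r₂ = r₁·10^((L₁−L₂)/20).
r₂ = 4.4·10^((80−73)/20) = 4.4·10^(7.0/20) = 9.85 m.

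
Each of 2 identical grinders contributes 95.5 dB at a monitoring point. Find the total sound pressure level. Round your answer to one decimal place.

N identical incoherent sources raise the level by 10·log₁₀ N.
L_total = 95.5 + 10·log₁₀(2) = 95.5 + 3.010 = 98.51 dB.

98.5 dB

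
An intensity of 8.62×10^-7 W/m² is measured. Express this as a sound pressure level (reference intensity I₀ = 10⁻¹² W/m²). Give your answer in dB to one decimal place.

Dividing by I₀ shifts the exponent by 12: I/I₀ = 8.62×10^5.
L = 10·(0.9355 + 5) = 59.36 dB.

59.4 dB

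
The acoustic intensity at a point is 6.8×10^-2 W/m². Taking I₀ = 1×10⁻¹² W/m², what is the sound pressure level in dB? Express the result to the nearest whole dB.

I/I₀ = 6.8×10^-2/10⁻¹² = 6.8×10^10, and L = 10·log₁₀(I/I₀).
L = 10·(0.8325 + 10) = 108.33 dB.

108 dB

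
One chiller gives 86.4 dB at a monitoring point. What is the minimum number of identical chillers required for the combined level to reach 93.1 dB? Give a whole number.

The shortfall is 93.1 − 86.4 = 6.7 dB, and N units add 10·log₁₀ N, so need 10·log₁₀ N ≥ 6.7.
N ≥ 10^(6.7/10) = 4.677, so N = 5.

5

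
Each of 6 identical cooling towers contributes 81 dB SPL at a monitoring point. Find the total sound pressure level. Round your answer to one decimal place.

N identical incoherent sources raise the level by 10·log₁₀ N.
L_total = 81 + 10·log₁₀(6) = 81 + 7.782 = 88.78 dB SPL.

88.8 dB SPL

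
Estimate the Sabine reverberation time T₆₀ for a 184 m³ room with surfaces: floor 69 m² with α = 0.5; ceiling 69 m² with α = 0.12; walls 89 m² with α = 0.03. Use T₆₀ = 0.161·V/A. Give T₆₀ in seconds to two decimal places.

A = Σ Sᵢαᵢ = 69·0.5 + 69·0.12 + 89·0.03 = 45.45 m².
T₆₀ = 0.161 × 184 / 45.45 = 0.652 s.

0.65 s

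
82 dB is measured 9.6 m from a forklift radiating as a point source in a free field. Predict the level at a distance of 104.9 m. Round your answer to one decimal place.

61.2 dB

For a point source, L₂ = L₁ − 20·log₁₀(r₂/r₁).
L₂ = 82 − 20·log₁₀(104.9/9.6) = 82 − 20.770 = 61.23 dB.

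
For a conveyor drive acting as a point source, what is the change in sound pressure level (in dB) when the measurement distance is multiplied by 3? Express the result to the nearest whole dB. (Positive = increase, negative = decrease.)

-10 dB

A point source loses 6 dB per doubling of distance; generally ΔL = −20·log₁₀(r₂/r₁).
ΔL = −20·log₁₀(3) = -9.54 dB.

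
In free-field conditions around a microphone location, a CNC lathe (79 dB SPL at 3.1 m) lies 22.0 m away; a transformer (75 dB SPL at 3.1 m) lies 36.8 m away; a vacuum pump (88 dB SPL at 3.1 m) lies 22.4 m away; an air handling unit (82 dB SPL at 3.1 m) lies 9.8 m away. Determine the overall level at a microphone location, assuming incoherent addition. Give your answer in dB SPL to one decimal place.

First find each source's level at the receiver (point-source: −20·log₁₀(r/r_ref)), then combine on an intensity basis.
CNC lathe: 79 − 20·log₁₀(22.0/3.1) = 79 − 17.02 = 61.98 dB SPL.
transformer: 75 − 20·log₁₀(36.8/3.1) = 75 − 21.49 = 53.51 dB SPL.
vacuum pump: 88 − 20·log₁₀(22.4/3.1) = 88 − 17.18 = 70.82 dB SPL.
air handling unit: 82 − 20·log₁₀(9.8/3.1) = 82 − 10.00 = 72.00 dB SPL.
Σ 10^(L/10) = 2.974e+07 → L_total = 10·log₁₀(2.974e+07) = 74.73 dB SPL.

74.7 dB SPL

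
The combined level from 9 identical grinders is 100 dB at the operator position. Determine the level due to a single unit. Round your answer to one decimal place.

90.5 dB

Dividing the total intensity by 9 lowers the level by 10·log₁₀ 9 = 9.542 dB: L₁ = 100 − 9.542.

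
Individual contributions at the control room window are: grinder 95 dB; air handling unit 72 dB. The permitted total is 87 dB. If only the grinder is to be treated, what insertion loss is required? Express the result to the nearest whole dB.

The untreated sources together contribute 10^(72/10) = 1.585e+07, i.e. 72.00 dB.
The limit corresponds to 10^(87/10) = 5.012e+08; subtracting the fixed part leaves 4.853e+08 for the grinder, i.e. 86.86 dB.
Required insertion loss = 95 − 86.86 = 8.14 dB.

8 dB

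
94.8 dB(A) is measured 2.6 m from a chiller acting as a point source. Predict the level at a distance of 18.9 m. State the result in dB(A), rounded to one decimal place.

77.6 dB(A)

Spherical spreading from a point source gives a 20·log₁₀(r₂/r₁) drop.
L₂ = 94.8 − 20·log₁₀(18.9/2.6) = 94.8 − 17.230 = 77.57 dB(A).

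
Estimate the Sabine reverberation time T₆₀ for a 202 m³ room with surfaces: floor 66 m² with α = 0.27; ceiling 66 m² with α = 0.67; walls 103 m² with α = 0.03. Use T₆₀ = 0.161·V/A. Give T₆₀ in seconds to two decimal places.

0.50 s

Summing Sᵢαᵢ: 66·0.27 + 66·0.67 + 103·0.03 = 65.13 m².
T₆₀ = 0.161 × 202 / 65.13 = 0.499 s.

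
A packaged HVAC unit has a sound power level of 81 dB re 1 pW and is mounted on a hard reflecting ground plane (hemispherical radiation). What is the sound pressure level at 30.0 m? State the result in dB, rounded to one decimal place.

43.5 dB

L_p = L_w − 10·log₁₀(2π·r²) with r = 30.0 m.
2π·r² = 5655 m², 10·log₁₀ of that is 37.524 dB.
L_p = 81 − 37.524 = 43.48 dB.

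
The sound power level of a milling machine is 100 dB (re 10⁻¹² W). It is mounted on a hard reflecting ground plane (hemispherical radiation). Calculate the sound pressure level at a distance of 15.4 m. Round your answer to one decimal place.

68.3 dB

The power spreads over a hemisphere of area 2π·r², so L_p = L_w − 10·log₁₀(2π·r²).
2π·r² = 1490 m², 10·log₁₀ of that is 31.732 dB.
L_p = 100 − 31.732 = 68.27 dB.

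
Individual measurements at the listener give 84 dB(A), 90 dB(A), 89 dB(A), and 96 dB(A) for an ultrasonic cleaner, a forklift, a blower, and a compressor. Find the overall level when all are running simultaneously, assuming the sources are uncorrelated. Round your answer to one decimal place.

Incoherent sources combine by intensity addition: L_total = 10·log₁₀(Σ 10^(L_i/10)).
Σ 10^(L/10) = 10^(84/10) + 10^(90/10) + 10^(89/10) + 10^(96/10) = 6.027e+09.
L_total = 10·log₁₀(6.027e+09) = 97.80 dB(A).

97.8 dB(A)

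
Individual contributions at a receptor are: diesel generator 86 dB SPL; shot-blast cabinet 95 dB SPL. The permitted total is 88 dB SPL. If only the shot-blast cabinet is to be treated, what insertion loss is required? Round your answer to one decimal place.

Everything except the shot-blast cabinet sums to 10^(86/10) = 3.981e+08 in linear terms, 86.00 dB SPL.
The limit corresponds to 10^(88/10) = 6.310e+08; subtracting the fixed part leaves 2.329e+08 for the shot-blast cabinet, i.e. 83.67 dB SPL.
Required insertion loss = 95 − 83.67 = 11.33 dB.

11.3 dB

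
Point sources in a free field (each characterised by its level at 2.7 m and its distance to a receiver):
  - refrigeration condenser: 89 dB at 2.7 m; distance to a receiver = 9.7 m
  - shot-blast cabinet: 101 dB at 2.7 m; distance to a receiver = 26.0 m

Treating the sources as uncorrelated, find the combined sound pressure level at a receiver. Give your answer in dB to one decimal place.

83.0 dB

Apply inverse-square spreading to bring every level to the receiver, then sum 10^(L/10).
refrigeration condenser: 89 − 20·log₁₀(9.7/2.7) = 89 − 11.11 = 77.89 dB.
shot-blast cabinet: 101 − 20·log₁₀(26.0/2.7) = 101 − 19.67 = 81.33 dB.
Σ 10^(L/10) = 1.973e+08 → L_total = 10·log₁₀(1.973e+08) = 82.95 dB.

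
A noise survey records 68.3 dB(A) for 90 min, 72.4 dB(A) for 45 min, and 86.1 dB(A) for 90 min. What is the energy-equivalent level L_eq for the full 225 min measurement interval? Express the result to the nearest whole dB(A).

82 dB(A)

L_eq = 10·log₁₀[(1/T)·Σ tᵢ·10^(Lᵢ/10)] with T = 225 min.
Σ tᵢ·10^(Lᵢ/10) = 90·10^(68.3/10) + 45·10^(72.4/10) + 90·10^(86.1/10) = 3.805e+10.
L_eq = 10·log₁₀(3.805e+10/225) = 82.28 dB(A).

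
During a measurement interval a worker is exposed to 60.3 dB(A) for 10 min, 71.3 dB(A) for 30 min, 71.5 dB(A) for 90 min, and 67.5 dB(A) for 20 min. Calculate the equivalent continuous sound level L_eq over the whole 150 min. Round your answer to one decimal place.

70.8 dB(A)

The energy average is taken in the linear domain: L_eq = 10·log₁₀[(Σ tᵢ·10^(Lᵢ/10))/T], T = 150 min.
Σ tᵢ·10^(Lᵢ/10) = 10·10^(60.3/10) + 30·10^(71.3/10) + 90·10^(71.5/10) + 20·10^(67.5/10) = 1.799e+09.
L_eq = 10·log₁₀(1.799e+09/150) = 70.79 dB(A).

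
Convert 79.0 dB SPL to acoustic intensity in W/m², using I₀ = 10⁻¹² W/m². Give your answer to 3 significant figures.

7.94e-05 W/m²

I/I₀ = 10^(79.0/10) = 7.943e+07, so I = 7.943e+07 × 10⁻¹² W/m².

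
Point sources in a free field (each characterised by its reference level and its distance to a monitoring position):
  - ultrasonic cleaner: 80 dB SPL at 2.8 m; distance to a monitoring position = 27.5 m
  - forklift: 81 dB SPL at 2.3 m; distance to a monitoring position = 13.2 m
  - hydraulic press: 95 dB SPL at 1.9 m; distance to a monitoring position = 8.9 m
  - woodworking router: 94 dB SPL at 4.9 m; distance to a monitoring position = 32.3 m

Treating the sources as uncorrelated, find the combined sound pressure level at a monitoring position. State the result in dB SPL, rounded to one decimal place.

Propagate each source to the receiver with L = L_ref − 20·log₁₀(r/r_ref), then add intensities.
ultrasonic cleaner: 80 − 20·log₁₀(27.5/2.8) = 80 − 19.84 = 60.16 dB SPL.
forklift: 81 − 20·log₁₀(13.2/2.3) = 81 − 15.18 = 65.82 dB SPL.
hydraulic press: 95 − 20·log₁₀(8.9/1.9) = 95 − 13.41 = 81.59 dB SPL.
woodworking router: 94 − 20·log₁₀(32.3/4.9) = 94 − 16.38 = 77.62 dB SPL.
Σ 10^(L/10) = 2.068e+08 → L_total = 10·log₁₀(2.068e+08) = 83.16 dB SPL.

83.2 dB SPL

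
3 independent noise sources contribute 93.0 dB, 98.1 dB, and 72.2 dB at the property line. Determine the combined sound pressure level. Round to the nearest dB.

For uncorrelated sources the intensities add, so convert each level to linear form, sum, and take 10·log₁₀ of the total.
Σ 10^(L/10) = 10^(93.0/10) + 10^(98.1/10) + 10^(72.2/10) = 8.468e+09.
L_total = 10·log₁₀(8.468e+09) = 99.28 dB.

99 dB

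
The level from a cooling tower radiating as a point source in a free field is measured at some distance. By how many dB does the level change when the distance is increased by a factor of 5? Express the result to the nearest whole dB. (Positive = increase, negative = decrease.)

-14 dB

With spherical spreading the level changes by −20·log₁₀(r₂/r₁).
ΔL = −20·log₁₀(5) = -13.98 dB.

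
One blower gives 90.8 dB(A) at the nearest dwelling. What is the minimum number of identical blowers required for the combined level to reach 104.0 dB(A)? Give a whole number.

21

Need L₁ + 10·log₁₀ N ≥ 104.0, i.e. log₁₀ N ≥ 1.32.
N ≥ 10^(13.2/10) = 20.893, so N = 21.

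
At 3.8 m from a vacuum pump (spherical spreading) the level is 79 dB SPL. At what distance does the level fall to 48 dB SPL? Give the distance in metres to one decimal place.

134.8 m

Point-source spreading drops the level by 20·log₁₀(r₂/r₁); inverting, r₂/r₁ = 10^(ΔL/20).
r₂ = 3.8·10^((79−48)/20) = 3.8·10^(31.0/20) = 134.83 m.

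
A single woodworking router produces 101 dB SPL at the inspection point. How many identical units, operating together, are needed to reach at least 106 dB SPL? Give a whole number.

Need L₁ + 10·log₁₀ N ≥ 106, i.e. log₁₀ N ≥ 0.50.
N ≥ 10^(5.0/10) = 3.162, so N = 4.

4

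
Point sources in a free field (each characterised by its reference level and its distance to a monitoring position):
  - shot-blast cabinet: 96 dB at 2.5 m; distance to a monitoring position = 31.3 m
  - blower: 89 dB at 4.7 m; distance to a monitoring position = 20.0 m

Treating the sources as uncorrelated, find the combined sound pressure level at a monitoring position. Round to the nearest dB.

78 dB

First find each source's level at the receiver (point-source: −20·log₁₀(r/r_ref)), then combine on an intensity basis.
shot-blast cabinet: 96 − 20·log₁₀(31.3/2.5) = 96 − 21.95 = 74.05 dB.
blower: 89 − 20·log₁₀(20.0/4.7) = 89 − 12.58 = 76.42 dB.
Σ 10^(L/10) = 6.926e+07 → L_total = 10·log₁₀(6.926e+07) = 78.41 dB.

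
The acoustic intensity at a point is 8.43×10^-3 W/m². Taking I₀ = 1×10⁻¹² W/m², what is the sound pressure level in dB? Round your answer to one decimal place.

Dividing by I₀ shifts the exponent by 12: I/I₀ = 8.43×10^9.
L = 10·(0.9258 + 9) = 99.26 dB.

99.3 dB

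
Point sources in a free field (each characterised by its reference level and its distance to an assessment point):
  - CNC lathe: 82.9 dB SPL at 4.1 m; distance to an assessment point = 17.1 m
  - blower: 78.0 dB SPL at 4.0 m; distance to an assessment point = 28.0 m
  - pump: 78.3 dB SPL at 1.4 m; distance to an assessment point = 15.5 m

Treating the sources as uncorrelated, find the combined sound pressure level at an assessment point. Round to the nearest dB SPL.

Apply inverse-square spreading to bring every level to the receiver, then sum 10^(L/10).
CNC lathe: 82.9 − 20·log₁₀(17.1/4.1) = 82.9 − 12.40 = 70.50 dB SPL.
blower: 78.0 − 20·log₁₀(28.0/4.0) = 78.0 − 16.90 = 61.10 dB SPL.
pump: 78.3 − 20·log₁₀(15.5/1.4) = 78.3 − 20.88 = 57.42 dB SPL.
Σ 10^(L/10) = 1.305e+07 → L_total = 10·log₁₀(1.305e+07) = 71.16 dB SPL.

71 dB SPL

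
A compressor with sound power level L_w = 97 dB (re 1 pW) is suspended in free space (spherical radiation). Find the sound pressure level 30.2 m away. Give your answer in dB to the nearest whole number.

L_p = L_w − 10·log₁₀(4π·r²) with r = 30.2 m.
4π·r² = 1.146e+04 m², 10·log₁₀ of that is 40.592 dB.
L_p = 97 − 40.592 = 56.41 dB.

56 dB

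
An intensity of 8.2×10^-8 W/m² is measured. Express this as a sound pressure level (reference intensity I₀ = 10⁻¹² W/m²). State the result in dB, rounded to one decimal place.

Dividing by I₀ shifts the exponent by 12: I/I₀ = 8.2×10^4.
L = 10·(0.9138 + 4) = 49.14 dB.

49.1 dB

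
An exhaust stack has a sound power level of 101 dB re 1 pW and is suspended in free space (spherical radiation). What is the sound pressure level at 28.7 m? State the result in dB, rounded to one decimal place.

L_p = L_w − 10·log₁₀(4π·r²) with r = 28.7 m.
4π·r² = 1.035e+04 m², 10·log₁₀ of that is 40.150 dB.
L_p = 101 − 40.150 = 60.85 dB.

60.9 dB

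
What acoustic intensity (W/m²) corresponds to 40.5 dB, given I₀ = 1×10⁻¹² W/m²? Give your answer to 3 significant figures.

L = 10·log₁₀(I/I₀) ⇒ I = I₀·10^(L/10) = 10⁻¹² × 10^4.05.

1.12e-08 W/m²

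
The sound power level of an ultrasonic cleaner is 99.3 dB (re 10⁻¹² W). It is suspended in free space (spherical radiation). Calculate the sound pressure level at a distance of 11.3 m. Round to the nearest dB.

67 dB

Free-field spherical radiation: L_p = L_w − 10·log₁₀(4π·r²), r = 11.3 m.
4π·r² = 1605 m², 10·log₁₀ of that is 32.054 dB.
L_p = 99.3 − 32.054 = 67.25 dB.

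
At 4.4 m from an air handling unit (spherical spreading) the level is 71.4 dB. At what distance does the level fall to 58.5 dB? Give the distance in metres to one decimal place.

19.4 m

For a point source L₁ − L₂ = 20·log₁₀(r₂/r₁), so r₂ = r₁·10^((L₁−L₂)/20).
r₂ = 4.4·10^((71.4−58.5)/20) = 4.4·10^(12.9/20) = 19.43 m.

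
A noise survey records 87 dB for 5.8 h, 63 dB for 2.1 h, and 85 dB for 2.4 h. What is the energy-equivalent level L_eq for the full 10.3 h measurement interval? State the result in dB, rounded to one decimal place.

85.5 dB

Weight each interval's intensity by its duration and average over T = 10.3 h:
Σ tᵢ·10^(Lᵢ/10) = 5.8·10^(87/10) + 2.1·10^(63/10) + 2.4·10^(85/10) = 3.670e+09.
L_eq = 10·log₁₀(3.670e+09/10.3) = 85.52 dB.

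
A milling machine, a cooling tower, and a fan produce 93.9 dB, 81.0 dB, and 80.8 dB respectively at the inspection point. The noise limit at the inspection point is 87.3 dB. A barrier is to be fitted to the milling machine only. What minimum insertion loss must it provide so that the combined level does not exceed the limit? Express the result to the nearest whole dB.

Fixed contribution from the other sources: Σ 10^(L/10) = 10^(81.0/10) + 10^(80.8/10) = 2.461e+08 (83.91 dB).
The limit corresponds to 10^(87.3/10) = 5.370e+08; subtracting the fixed part leaves 2.909e+08 for the milling machine, i.e. 84.64 dB.
Required insertion loss = 93.9 − 84.64 = 9.26 dB.

9 dB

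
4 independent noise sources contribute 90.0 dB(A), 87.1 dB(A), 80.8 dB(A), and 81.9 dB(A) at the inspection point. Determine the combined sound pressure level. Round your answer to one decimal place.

For uncorrelated sources the intensities add, so convert each level to linear form, sum, and take 10·log₁₀ of the total.
Σ 10^(L/10) = 10^(90.0/10) + 10^(87.1/10) + 10^(80.8/10) + 10^(81.9/10) = 1.788e+09.
L_total = 10·log₁₀(1.788e+09) = 92.52 dB(A).

92.5 dB(A)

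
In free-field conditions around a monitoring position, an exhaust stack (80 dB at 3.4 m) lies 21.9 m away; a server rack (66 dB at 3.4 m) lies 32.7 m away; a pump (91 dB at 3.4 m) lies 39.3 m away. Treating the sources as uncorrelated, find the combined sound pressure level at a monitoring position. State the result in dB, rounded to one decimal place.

Propagate each source to the receiver with L = L_ref − 20·log₁₀(r/r_ref), then add intensities.
exhaust stack: 80 − 20·log₁₀(21.9/3.4) = 80 − 16.18 = 63.82 dB.
server rack: 66 − 20·log₁₀(32.7/3.4) = 66 − 19.66 = 46.34 dB.
pump: 91 − 20·log₁₀(39.3/3.4) = 91 − 21.26 = 69.74 dB.
Σ 10^(L/10) = 1.188e+07 → L_total = 10·log₁₀(1.188e+07) = 70.75 dB.

70.7 dB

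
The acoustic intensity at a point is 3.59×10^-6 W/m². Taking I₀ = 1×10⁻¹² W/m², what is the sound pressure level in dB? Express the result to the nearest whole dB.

66 dB

L = 10·log₁₀(I/I₀) = 10·log₁₀(3.59×10^-6/10⁻¹²) = 10·log₁₀(3.59×10^6).
L = 10·(0.5551 + 6) = 65.55 dB.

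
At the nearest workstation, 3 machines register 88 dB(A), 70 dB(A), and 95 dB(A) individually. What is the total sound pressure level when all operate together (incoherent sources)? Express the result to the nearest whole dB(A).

96 dB(A)

Incoherent sources combine by intensity addition: L_total = 10·log₁₀(Σ 10^(L_i/10)).
Σ 10^(L/10) = 10^(88/10) + 10^(70/10) + 10^(95/10) = 3.803e+09.
L_total = 10·log₁₀(3.803e+09) = 95.80 dB(A).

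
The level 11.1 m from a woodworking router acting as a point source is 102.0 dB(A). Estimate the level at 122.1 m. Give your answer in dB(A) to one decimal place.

81.2 dB(A)

For a point source, L₂ = L₁ − 20·log₁₀(r₂/r₁).
L₂ = 102.0 − 20·log₁₀(122.1/11.1) = 102.0 − 20.828 = 81.17 dB(A).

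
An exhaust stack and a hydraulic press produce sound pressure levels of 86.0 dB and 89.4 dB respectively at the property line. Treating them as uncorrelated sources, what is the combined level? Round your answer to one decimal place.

91.0 dB

For uncorrelated sources the intensities add, so convert each level to linear form, sum, and take 10·log₁₀ of the total.
Σ 10^(L/10) = 10^(86.0/10) + 10^(89.4/10) = 1.269e+09.
L_total = 10·log₁₀(1.269e+09) = 91.03 dB.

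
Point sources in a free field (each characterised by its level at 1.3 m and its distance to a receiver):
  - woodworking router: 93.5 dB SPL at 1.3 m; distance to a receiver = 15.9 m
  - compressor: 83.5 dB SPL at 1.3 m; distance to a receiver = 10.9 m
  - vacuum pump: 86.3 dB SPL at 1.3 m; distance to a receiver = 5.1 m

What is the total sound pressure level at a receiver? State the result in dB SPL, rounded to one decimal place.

First find each source's level at the receiver (point-source: −20·log₁₀(r/r_ref)), then combine on an intensity basis.
woodworking router: 93.5 − 20·log₁₀(15.9/1.3) = 93.5 − 21.75 = 71.75 dB SPL.
compressor: 83.5 − 20·log₁₀(10.9/1.3) = 83.5 − 18.47 = 65.03 dB SPL.
vacuum pump: 86.3 − 20·log₁₀(5.1/1.3) = 86.3 − 11.87 = 74.43 dB SPL.
Σ 10^(L/10) = 4.587e+07 → L_total = 10·log₁₀(4.587e+07) = 76.62 dB SPL.

76.6 dB SPL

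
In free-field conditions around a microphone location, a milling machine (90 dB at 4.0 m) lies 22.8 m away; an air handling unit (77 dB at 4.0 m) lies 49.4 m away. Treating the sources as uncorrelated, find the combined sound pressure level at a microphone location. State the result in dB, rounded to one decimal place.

Apply inverse-square spreading to bring every level to the receiver, then sum 10^(L/10).
milling machine: 90 − 20·log₁₀(22.8/4.0) = 90 − 15.12 = 74.88 dB.
air handling unit: 77 − 20·log₁₀(49.4/4.0) = 77 − 21.83 = 55.17 dB.
Σ 10^(L/10) = 3.111e+07 → L_total = 10·log₁₀(3.111e+07) = 74.93 dB.

74.9 dB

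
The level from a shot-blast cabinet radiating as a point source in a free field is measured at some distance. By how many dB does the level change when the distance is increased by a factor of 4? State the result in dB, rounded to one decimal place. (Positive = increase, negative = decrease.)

Point-source spreading: ΔL = −20·log₁₀(r₂/r₁).
ΔL = −20·log₁₀(4) = -12.04 dB.

-12.0 dB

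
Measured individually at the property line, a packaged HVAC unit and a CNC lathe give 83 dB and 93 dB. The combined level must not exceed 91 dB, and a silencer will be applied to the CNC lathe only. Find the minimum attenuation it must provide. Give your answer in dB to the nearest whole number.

3 dB

The untreated sources together contribute 10^(83/10) = 1.995e+08, i.e. 83.00 dB.
The limit corresponds to 10^(91/10) = 1.259e+09; subtracting the fixed part leaves 1.059e+09 for the CNC lathe, i.e. 90.25 dB.
So the CNC lathe must be reduced from 93 to 90.25 dB: IL = 2.75 dB.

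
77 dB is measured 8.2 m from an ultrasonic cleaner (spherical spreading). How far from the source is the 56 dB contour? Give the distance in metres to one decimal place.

For a point source L₁ − L₂ = 20·log₁₀(r₂/r₁), so r₂ = r₁·10^((L₁−L₂)/20).
r₂ = 8.2·10^((77−56)/20) = 8.2·10^(21.0/20) = 92.01 m.

92.0 m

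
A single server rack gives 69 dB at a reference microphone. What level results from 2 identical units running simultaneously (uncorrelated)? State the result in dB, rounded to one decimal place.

L_total = L₁ + 10·log₁₀ N for N identical incoherent sources.
L_total = 69 + 10·log₁₀(2) = 69 + 3.010 = 72.01 dB.

72.0 dB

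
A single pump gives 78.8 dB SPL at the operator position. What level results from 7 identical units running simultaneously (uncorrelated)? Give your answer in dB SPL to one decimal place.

L_total = L₁ + 10·log₁₀ N for N identical incoherent sources.
L_total = 78.8 + 10·log₁₀(7) = 78.8 + 8.451 = 87.25 dB SPL.

87.3 dB SPL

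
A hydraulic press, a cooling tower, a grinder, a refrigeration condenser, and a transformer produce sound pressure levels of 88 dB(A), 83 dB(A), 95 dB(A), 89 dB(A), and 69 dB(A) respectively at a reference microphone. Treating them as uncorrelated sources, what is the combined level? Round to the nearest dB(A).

Incoherent sources combine by intensity addition: L_total = 10·log₁₀(Σ 10^(L_i/10)).
Σ 10^(L/10) = 10^(88/10) + 10^(83/10) + 10^(95/10) + 10^(89/10) + 10^(69/10) = 4.795e+09.
L_total = 10·log₁₀(4.795e+09) = 96.81 dB(A).

97 dB(A)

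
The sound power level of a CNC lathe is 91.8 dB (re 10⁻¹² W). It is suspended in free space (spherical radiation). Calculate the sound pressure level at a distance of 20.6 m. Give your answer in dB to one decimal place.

54.5 dB

The power spreads over a sphere of area 4π·r², so L_p = L_w − 10·log₁₀(4π·r²).
4π·r² = 5333 m², 10·log₁₀ of that is 37.269 dB.
L_p = 91.8 − 37.269 = 54.53 dB.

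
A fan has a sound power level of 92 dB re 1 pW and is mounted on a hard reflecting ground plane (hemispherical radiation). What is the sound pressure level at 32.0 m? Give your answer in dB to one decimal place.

53.9 dB

L_p = L_w − 10·log₁₀(2π·r²) with r = 32.0 m.
2π·r² = 6434 m², 10·log₁₀ of that is 38.085 dB.
L_p = 92 − 38.085 = 53.92 dB.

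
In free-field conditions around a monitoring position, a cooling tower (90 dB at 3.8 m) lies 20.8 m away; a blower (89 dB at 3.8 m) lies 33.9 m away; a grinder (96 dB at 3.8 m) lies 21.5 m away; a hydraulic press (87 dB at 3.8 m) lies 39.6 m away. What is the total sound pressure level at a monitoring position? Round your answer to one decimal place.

82.4 dB

First find each source's level at the receiver (point-source: −20·log₁₀(r/r_ref)), then combine on an intensity basis.
cooling tower: 90 − 20·log₁₀(20.8/3.8) = 90 − 14.77 = 75.23 dB.
blower: 89 − 20·log₁₀(33.9/3.8) = 89 − 19.01 = 69.99 dB.
grinder: 96 − 20·log₁₀(21.5/3.8) = 96 − 15.05 = 80.95 dB.
hydraulic press: 87 − 20·log₁₀(39.6/3.8) = 87 − 20.36 = 66.64 dB.
Σ 10^(L/10) = 1.723e+08 → L_total = 10·log₁₀(1.723e+08) = 82.36 dB.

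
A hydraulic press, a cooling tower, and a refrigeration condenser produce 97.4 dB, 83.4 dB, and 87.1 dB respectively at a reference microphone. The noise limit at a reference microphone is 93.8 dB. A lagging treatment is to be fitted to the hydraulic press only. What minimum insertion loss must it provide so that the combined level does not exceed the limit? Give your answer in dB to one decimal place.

5.2 dB

The untreated sources together contribute 10^(83.4/10) + 10^(87.1/10) = 7.316e+08, i.e. 88.64 dB.
To meet 93.8 dB overall, the treated hydraulic press may contribute at most 10^(93.8/10) − 7.316e+08 = 1.667e+09, i.e. 92.22 dB.
Required insertion loss = 97.4 − 92.22 = 5.18 dB.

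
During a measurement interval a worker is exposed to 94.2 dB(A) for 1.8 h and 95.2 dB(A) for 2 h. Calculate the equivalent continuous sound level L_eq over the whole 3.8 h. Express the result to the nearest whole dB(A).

95 dB(A)

L_eq = 10·log₁₀[(1/T)·Σ tᵢ·10^(Lᵢ/10)] with T = 3.8 h.
Σ tᵢ·10^(Lᵢ/10) = 1.8·10^(94.2/10) + 2·10^(95.2/10) = 1.136e+10.
L_eq = 10·log₁₀(1.136e+10/3.8) = 94.75 dB(A).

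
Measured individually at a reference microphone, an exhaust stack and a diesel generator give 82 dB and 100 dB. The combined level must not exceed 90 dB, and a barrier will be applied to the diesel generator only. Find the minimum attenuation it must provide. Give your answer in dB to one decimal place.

10.7 dB

The untreated sources together contribute 10^(82/10) = 1.585e+08, i.e. 82.00 dB.
The limit corresponds to 10^(90/10) = 1.000e+09; subtracting the fixed part leaves 8.415e+08 for the diesel generator, i.e. 89.25 dB.
Required insertion loss = 100 − 89.25 = 10.75 dB.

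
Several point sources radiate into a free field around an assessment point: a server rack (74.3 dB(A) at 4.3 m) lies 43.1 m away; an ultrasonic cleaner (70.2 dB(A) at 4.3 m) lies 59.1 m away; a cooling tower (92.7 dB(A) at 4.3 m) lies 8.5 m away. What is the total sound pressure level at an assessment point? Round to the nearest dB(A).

87 dB(A)

First find each source's level at the receiver (point-source: −20·log₁₀(r/r_ref)), then combine on an intensity basis.
server rack: 74.3 − 20·log₁₀(43.1/4.3) = 74.3 − 20.02 = 54.28 dB(A).
ultrasonic cleaner: 70.2 − 20·log₁₀(59.1/4.3) = 70.2 − 22.76 = 47.44 dB(A).
cooling tower: 92.7 − 20·log₁₀(8.5/4.3) = 92.7 − 5.92 = 86.78 dB(A).
Σ 10^(L/10) = 4.769e+08 → L_total = 10·log₁₀(4.769e+08) = 86.78 dB(A).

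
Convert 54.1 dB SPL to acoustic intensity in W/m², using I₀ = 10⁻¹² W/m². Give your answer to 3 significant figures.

2.57e-07 W/m²

I = I₀·10^(L/10) = 10⁻¹² × 10^(54.1/10) = 10^(-6.590).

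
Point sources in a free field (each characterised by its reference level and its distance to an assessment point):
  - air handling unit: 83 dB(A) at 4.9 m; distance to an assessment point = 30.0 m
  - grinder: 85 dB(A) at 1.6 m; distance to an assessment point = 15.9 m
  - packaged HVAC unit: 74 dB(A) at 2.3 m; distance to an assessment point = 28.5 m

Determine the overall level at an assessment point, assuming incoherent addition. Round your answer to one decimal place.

69.4 dB(A)

Propagate each source to the receiver with L = L_ref − 20·log₁₀(r/r_ref), then add intensities.
air handling unit: 83 − 20·log₁₀(30.0/4.9) = 83 − 15.74 = 67.26 dB(A).
grinder: 85 − 20·log₁₀(15.9/1.6) = 85 − 19.95 = 65.05 dB(A).
packaged HVAC unit: 74 − 20·log₁₀(28.5/2.3) = 74 − 21.86 = 52.14 dB(A).
Σ 10^(L/10) = 8.689e+06 → L_total = 10·log₁₀(8.689e+06) = 69.39 dB(A).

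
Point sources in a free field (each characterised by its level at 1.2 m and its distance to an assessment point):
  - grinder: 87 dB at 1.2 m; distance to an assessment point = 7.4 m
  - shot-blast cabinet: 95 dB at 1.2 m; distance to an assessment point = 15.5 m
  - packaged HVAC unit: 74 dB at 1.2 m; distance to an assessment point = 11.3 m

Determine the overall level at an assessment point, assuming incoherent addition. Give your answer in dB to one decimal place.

75.1 dB

Apply inverse-square spreading to bring every level to the receiver, then sum 10^(L/10).
grinder: 87 − 20·log₁₀(7.4/1.2) = 87 − 15.80 = 71.20 dB.
shot-blast cabinet: 95 − 20·log₁₀(15.5/1.2) = 95 − 22.22 = 72.78 dB.
packaged HVAC unit: 74 − 20·log₁₀(11.3/1.2) = 74 − 19.48 = 54.52 dB.
Σ 10^(L/10) = 3.242e+07 → L_total = 10·log₁₀(3.242e+07) = 75.11 dB.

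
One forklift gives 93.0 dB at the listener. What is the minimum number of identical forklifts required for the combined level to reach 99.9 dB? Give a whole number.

5

Need L₁ + 10·log₁₀ N ≥ 99.9, i.e. log₁₀ N ≥ 0.69.
N ≥ 10^(6.9/10) = 4.898, so N = 5.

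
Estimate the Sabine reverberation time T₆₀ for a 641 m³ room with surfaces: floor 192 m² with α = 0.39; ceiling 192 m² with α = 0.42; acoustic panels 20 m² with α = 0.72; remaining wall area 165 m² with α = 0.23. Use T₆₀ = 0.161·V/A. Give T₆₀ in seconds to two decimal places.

A = Σ Sᵢαᵢ = 192·0.39 + 192·0.42 + 20·0.72 + 165·0.23 = 207.87 m².
T₆₀ = 0.161·V/A = 0.161·641/207.87 = 0.496 s.

0.50 s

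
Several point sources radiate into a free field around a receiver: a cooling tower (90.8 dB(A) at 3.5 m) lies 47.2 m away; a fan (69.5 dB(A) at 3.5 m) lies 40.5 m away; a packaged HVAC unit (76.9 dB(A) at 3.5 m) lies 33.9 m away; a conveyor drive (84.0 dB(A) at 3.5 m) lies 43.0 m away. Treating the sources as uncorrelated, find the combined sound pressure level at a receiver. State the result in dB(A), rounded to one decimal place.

69.5 dB(A)

Propagate each source to the receiver with L = L_ref − 20·log₁₀(r/r_ref), then add intensities.
cooling tower: 90.8 − 20·log₁₀(47.2/3.5) = 90.8 − 22.60 = 68.20 dB(A).
fan: 69.5 − 20·log₁₀(40.5/3.5) = 69.5 − 21.27 = 48.23 dB(A).
packaged HVAC unit: 76.9 − 20·log₁₀(33.9/3.5) = 76.9 − 19.72 = 57.18 dB(A).
conveyor drive: 84.0 − 20·log₁₀(43.0/3.5) = 84.0 − 21.79 = 62.21 dB(A).
Σ 10^(L/10) = 8.864e+06 → L_total = 10·log₁₀(8.864e+06) = 69.48 dB(A).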